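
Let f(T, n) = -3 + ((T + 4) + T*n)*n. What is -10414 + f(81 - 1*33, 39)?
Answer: 64619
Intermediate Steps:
f(T, n) = -3 + n*(4 + T + T*n) (f(T, n) = -3 + ((4 + T) + T*n)*n = -3 + (4 + T + T*n)*n = -3 + n*(4 + T + T*n))
-10414 + f(81 - 1*33, 39) = -10414 + (-3 + 4*39 + (81 - 1*33)*39 + (81 - 1*33)*39**2) = -10414 + (-3 + 156 + (81 - 33)*39 + (81 - 33)*1521) = -10414 + (-3 + 156 + 48*39 + 48*1521) = -10414 + (-3 + 156 + 1872 + 73008) = -10414 + 75033 = 64619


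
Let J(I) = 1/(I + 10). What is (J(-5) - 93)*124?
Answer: -57536/5 ≈ -11507.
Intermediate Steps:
J(I) = 1/(10 + I)
(J(-5) - 93)*124 = (1/(10 - 5) - 93)*124 = (1/5 - 93)*124 = (⅕ - 93)*124 = -464/5*124 = -57536/5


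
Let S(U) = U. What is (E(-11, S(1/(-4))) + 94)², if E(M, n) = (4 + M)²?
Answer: 20449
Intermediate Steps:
(E(-11, S(1/(-4))) + 94)² = ((4 - 11)² + 94)² = ((-7)² + 94)² = (49 + 94)² = 143² = 20449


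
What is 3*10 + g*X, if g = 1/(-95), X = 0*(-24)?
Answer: 30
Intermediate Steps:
X = 0
g = -1/95 ≈ -0.010526
3*10 + g*X = 3*10 - 1/95*0 = 30 + 0 = 30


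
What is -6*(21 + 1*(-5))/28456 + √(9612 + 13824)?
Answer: -12/3557 + 6*√651 ≈ 153.08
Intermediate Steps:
-6*(21 + 1*(-5))/28456 + √(9612 + 13824) = -6*(21 - 5)*(1/28456) + √23436 = -6*16*(1/28456) + 6*√651 = -96*1/28456 + 6*√651 = -12/3557 + 6*√651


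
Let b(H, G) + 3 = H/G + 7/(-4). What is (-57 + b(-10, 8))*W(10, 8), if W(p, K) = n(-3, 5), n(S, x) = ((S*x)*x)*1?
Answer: 4725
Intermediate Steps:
n(S, x) = S*x**2 (n(S, x) = (S*x**2)*1 = S*x**2)
b(H, G) = -19/4 + H/G (b(H, G) = -3 + (H/G + 7/(-4)) = -3 + (H/G + 7*(-1/4)) = -3 + (H/G - 7/4) = -3 + (-7/4 + H/G) = -19/4 + H/G)
W(p, K) = -75 (W(p, K) = -3*5**2 = -3*25 = -75)
(-57 + b(-10, 8))*W(10, 8) = (-57 + (-19/4 - 10/8))*(-75) = (-57 + (-19/4 - 10*1/8))*(-75) = (-57 + (-19/4 - 5/4))*(-75) = (-57 - 6)*(-75) = -63*(-75) = 4725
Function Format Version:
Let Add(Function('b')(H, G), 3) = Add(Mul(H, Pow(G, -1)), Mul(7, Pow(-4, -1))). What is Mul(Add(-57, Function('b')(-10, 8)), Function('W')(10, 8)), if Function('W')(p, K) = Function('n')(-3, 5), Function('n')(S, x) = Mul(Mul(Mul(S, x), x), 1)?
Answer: 4725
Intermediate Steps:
Function('n')(S, x) = Mul(S, Pow(x, 2)) (Function('n')(S, x) = Mul(Mul(S, Pow(x, 2)), 1) = Mul(S, Pow(x, 2)))
Function('b')(H, G) = Add(Rational(-19, 4), Mul(H, Pow(G, -1))) (Function('b')(H, G) = Add(-3, Add(Mul(H, Pow(G, -1)), Mul(7, Pow(-4, -1)))) = Add(-3, Add(Mul(H, Pow(G, -1)), Mul(7, Rational(-1, 4)))) = Add(-3, Add(Mul(H, Pow(G, -1)), Rational(-7, 4))) = Add(-3, Add(Rational(-7, 4), Mul(H, Pow(G, -1)))) = Add(Rational(-19, 4), Mul(H, Pow(G, -1))))
Function('W')(p, K) = -75 (Function('W')(p, K) = Mul(-3, Pow(5, 2)) = Mul(-3, 25) = -75)
Mul(Add(-57, Function('b')(-10, 8)), Function('W')(10, 8)) = Mul(Add(-57, Add(Rational(-19, 4), Mul(-10, Pow(8, -1)))), -75) = Mul(Add(-57, Add(Rational(-19, 4), Mul(-10, Rational(1, 8)))), -75) = Mul(Add(-57, Add(Rational(-19, 4), Rational(-5, 4))), -75) = Mul(Add(-57, -6), -75) = Mul(-63, -75) = 4725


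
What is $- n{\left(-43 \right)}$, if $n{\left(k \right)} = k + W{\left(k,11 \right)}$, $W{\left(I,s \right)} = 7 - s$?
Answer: $47$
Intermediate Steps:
$n{\left(k \right)} = -4 + k$ ($n{\left(k \right)} = k + \left(7 - 11\right) = k - 4 = -4 + k$)
$- n{\left(-43 \right)} = - (-4 - 43) = \left(-1\right) \left(-47\right) = 47$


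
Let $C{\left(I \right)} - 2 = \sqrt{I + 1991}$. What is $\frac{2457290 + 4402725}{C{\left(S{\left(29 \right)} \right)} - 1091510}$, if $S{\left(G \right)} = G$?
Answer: $- \frac{1871940313155}{297847428011} - \frac{6860015 \sqrt{505}}{595694856022} \approx -6.2852$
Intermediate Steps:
$C{\left(I \right)} = 2 + \sqrt{1991 + I}$ ($C{\left(I \right)} = 2 + \sqrt{I + 1991} = 2 + \sqrt{1991 + I}$)
$\frac{2457290 + 4402725}{C{\left(S{\left(29 \right)} \right)} - 1091510} = \frac{2457290 + 4402725}{\left(2 + \sqrt{1991 + 29}\right) - 1091510} = \frac{6860015}{\left(2 + \sqrt{2020}\right) - 1091510} = \frac{6860015}{\left(2 + 2 \sqrt{505}\right) - 1091510} = \frac{6860015}{-1091508 + 2 \sqrt{505}}$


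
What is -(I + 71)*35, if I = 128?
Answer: -6965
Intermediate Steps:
-(I + 71)*35 = -(128 + 71)*35 = -199*35 = -1*6965 = -6965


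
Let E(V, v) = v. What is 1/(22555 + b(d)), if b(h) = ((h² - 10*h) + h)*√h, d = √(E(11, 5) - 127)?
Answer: 1/(22555 - (-122)^(¾)*(9 - I*√122)) ≈ 4.4417e-5 + 1.0271e-6*I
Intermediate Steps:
d = I*√122 (d = √(5 - 127) = √(-122) = I*√122 ≈ 11.045*I)
b(h) = √h*(h² - 9*h) (b(h) = (h² - 9*h)*√h = √h*(h² - 9*h))
1/(22555 + b(d)) = 1/(22555 + (I*√122)^(3/2)*(-9 + I*√122)) = 1/(22555 + (122^(¾)*I^(3/2))*(-9 + I*√122)) = 1/(22555 + 122^(¾)*I^(3/2)*(-9 + I*√122))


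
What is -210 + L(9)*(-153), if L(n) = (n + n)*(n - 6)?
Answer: -8472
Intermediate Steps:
L(n) = 2*n*(-6 + n) (L(n) = (2*n)*(-6 + n) = 2*n*(-6 + n))
-210 + L(9)*(-153) = -210 + (2*9*(-6 + 9))*(-153) = -210 + (2*9*3)*(-153) = -210 + 54*(-153) = -210 - 8262 = -8472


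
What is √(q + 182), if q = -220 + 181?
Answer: √143 ≈ 11.958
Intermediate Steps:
q = -39
√(q + 182) = √(-39 + 182) = √143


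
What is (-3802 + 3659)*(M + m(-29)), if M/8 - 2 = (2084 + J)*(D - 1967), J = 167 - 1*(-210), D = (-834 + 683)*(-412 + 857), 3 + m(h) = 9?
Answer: 194717585062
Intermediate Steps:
m(h) = 6 (m(h) = -3 + 9 = 6)
D = -67195 (D = -151*445 = -67195)
J = 377 (J = 167 + 210 = 377)
M = -1361661440 (M = 16 + 8*((2084 + 377)*(-67195 - 1967)) = 16 + 8*(2461*(-69162)) = 16 + 8*(-170207682) = 16 - 1361661456 = -1361661440)
(-3802 + 3659)*(M + m(-29)) = (-3802 + 3659)*(-1361661440 + 6) = -143*(-1361661434) = 194717585062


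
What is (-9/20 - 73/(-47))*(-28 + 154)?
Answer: 65331/470 ≈ 139.00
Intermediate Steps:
(-9/20 - 73/(-47))*(-28 + 154) = (-9*1/20 - 73*(-1/47))*126 = (-9/20 + 73/47)*126 = (1037/940)*126 = 65331/470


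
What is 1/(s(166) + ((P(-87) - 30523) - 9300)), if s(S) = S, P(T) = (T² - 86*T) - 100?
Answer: -1/24706 ≈ -4.0476e-5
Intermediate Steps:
P(T) = -100 + T² - 86*T
1/(s(166) + ((P(-87) - 30523) - 9300)) = 1/(166 + (((-100 + (-87)² - 86*(-87)) - 30523) - 9300)) = 1/(166 + (((-100 + 7569 + 7482) - 30523) - 9300)) = 1/(166 + ((14951 - 30523) - 9300)) = 1/(166 + (-15572 - 9300)) = 1/(166 - 24872) = 1/(-24706) = -1/24706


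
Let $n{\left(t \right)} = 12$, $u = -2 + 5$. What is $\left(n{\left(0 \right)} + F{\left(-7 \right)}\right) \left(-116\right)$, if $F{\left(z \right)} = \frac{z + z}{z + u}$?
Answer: $-1798$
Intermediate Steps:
$u = 3$
$F{\left(z \right)} = \frac{2 z}{3 + z}$ ($F{\left(z \right)} = \frac{z + z}{z + 3} = \frac{2 z}{3 + z}$)
$\left(n{\left(0 \right)} + F{\left(-7 \right)}\right) \left(-116\right) = \left(12 + 2 \left(-7\right) \frac{1}{3 - 7}\right) \left(-116\right) = \left(12 + 2 \left(-7\right) \frac{1}{-4}\right) \left(-116\right) = \left(12 + 2 \left(-7\right) \left(- \frac{1}{4}\right)\right) \left(-116\right) = \left(12 + \frac{7}{2}\right) \left(-116\right) = \frac{31}{2} \left(-116\right) = -1798$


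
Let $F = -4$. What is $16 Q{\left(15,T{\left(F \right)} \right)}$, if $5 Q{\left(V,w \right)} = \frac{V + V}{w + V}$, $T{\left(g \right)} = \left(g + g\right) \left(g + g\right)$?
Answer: $\frac{96}{79} \approx 1.2152$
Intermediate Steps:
$T{\left(g \right)} = 4 g^{2}$ ($T{\left(g \right)} = 2 g 2 g = 4 g^{2}$)
$Q{\left(V,w \right)} = \frac{2 V}{5 \left(V + w\right)}$ ($Q{\left(V,w \right)} = \frac{\left(V + V\right) \frac{1}{w + V}}{5} = \frac{2 V \frac{1}{V + w}}{5} = \frac{2 V}{5 \left(V + w\right)}$)
$16 Q{\left(15,T{\left(F \right)} \right)} = 16 \cdot \frac{2}{5} \cdot 15 \frac{1}{15 + 4 \left(-4\right)^{2}} = 16 \cdot \frac{2}{5} \cdot 15 \frac{1}{15 + 4 \cdot 16} = 16 \cdot \frac{2}{5} \cdot 15 \frac{1}{15 + 64} = 16 \cdot \frac{2}{5} \cdot 15 \cdot \frac{1}{79} = 16 \cdot \frac{6}{79} = \frac{96}{79}$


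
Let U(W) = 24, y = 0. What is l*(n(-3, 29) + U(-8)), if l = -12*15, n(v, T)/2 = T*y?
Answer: -4320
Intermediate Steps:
n(v, T) = 0 (n(v, T) = 2*(T*0) = 2*0 = 0)
l = -180
l*(n(-3, 29) + U(-8)) = -180*(0 + 24) = -180*24 = -4320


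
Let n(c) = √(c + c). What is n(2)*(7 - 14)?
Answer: -14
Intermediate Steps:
n(c) = √2*√c (n(c) = √(2*c) = √2*√c)
n(2)*(7 - 14) = (√2*√2)*(7 - 14) = 2*(-7) = -14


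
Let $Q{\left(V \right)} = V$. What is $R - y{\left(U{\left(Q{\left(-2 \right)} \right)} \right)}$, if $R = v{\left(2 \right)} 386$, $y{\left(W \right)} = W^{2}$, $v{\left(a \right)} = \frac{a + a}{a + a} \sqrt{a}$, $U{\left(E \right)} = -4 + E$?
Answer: $-36 + 386 \sqrt{2} \approx 509.89$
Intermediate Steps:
$v{\left(a \right)} = \sqrt{a}$ ($v{\left(a \right)} = \frac{2 a}{2 a} \sqrt{a} = 2 a \frac{1}{2 a} \sqrt{a} = 1 \sqrt{a} = \sqrt{a}$)
$R = 386 \sqrt{2}$ ($R = \sqrt{2} \cdot 386 = 386 \sqrt{2} \approx 545.89$)
$R - y{\left(U{\left(Q{\left(-2 \right)} \right)} \right)} = 386 \sqrt{2} - \left(-4 - 2\right)^{2} = 386 \sqrt{2} - \left(-6\right)^{2} = 386 \sqrt{2} - 36 = -36 + 386 \sqrt{2}$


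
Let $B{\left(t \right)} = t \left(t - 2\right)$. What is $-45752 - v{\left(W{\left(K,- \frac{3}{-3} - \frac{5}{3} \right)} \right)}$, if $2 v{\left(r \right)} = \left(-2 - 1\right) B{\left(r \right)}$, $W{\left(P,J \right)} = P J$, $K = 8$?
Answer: $- \frac{137080}{3} \approx -45693.0$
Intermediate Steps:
$B{\left(t \right)} = t \left(-2 + t\right)$
$W{\left(P,J \right)} = J P$
$v{\left(r \right)} = - \frac{3 r \left(-2 + r\right)}{2}$ ($v{\left(r \right)} = \frac{\left(-2 - 1\right) r \left(-2 + r\right)}{2} = \frac{\left(-3\right) r \left(-2 + r\right)}{2} = - \frac{3 r \left(-2 + r\right)}{2}$)
$-45752 - v{\left(W{\left(K,- \frac{3}{-3} - \frac{5}{3} \right)} \right)} = -45752 - \frac{3 \left(- \frac{3}{-3} - \frac{5}{3}\right) 8 \left(2 - \left(- \frac{3}{-3} - \frac{5}{3}\right) 8\right)}{2} = -45752 - \frac{3 \left(\left(-3\right) \left(- \frac{1}{3}\right) - \frac{5}{3}\right) 8 \left(2 - \left(\left(-3\right) \left(- \frac{1}{3}\right) - \frac{5}{3}\right) 8\right)}{2} = -45752 - \frac{3 \left(1 - \frac{5}{3}\right) 8 \left(2 - \left(1 - \frac{5}{3}\right) 8\right)}{2} = -45752 - \frac{3 \left(\left(- \frac{2}{3}\right) 8\right) \left(2 - \left(- \frac{2}{3}\right) 8\right)}{2} = -45752 - \frac{3}{2} \left(- \frac{16}{3}\right) \left(2 - - \frac{16}{3}\right) = -45752 - \frac{3}{2} \left(- \frac{16}{3}\right) \left(2 + \frac{16}{3}\right) = -45752 - \frac{3}{2} \left(- \frac{16}{3}\right) \frac{22}{3} = -45752 - - \frac{176}{3} = -45752 + \frac{176}{3} = - \frac{137080}{3}$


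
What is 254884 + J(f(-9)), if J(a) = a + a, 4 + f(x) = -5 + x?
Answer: 254848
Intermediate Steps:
f(x) = -9 + x (f(x) = -4 + (-5 + x) = -9 + x)
J(a) = 2*a
254884 + J(f(-9)) = 254884 + 2*(-9 - 9) = 254884 + 2*(-18) = 254884 - 36 = 254848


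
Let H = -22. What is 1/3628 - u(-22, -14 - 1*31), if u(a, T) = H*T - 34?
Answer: -3468367/3628 ≈ -956.00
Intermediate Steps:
u(a, T) = -34 - 22*T (u(a, T) = -22*T - 34 = -34 - 22*T)
1/3628 - u(-22, -14 - 1*31) = 1/3628 - (-34 - 22*(-14 - 1*31)) = 1/3628 - (-34 - 22*(-14 - 31)) = 1/3628 - (-34 - 22*(-45)) = 1/3628 - (-34 + 990) = 1/3628 - 1*956 = 1/3628 - 956 = -3468367/3628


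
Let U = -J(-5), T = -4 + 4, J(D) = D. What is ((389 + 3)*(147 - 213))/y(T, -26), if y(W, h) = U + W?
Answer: -25872/5 ≈ -5174.4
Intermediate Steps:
T = 0
U = 5 (U = -1*(-5) = 5)
y(W, h) = 5 + W
((389 + 3)*(147 - 213))/y(T, -26) = ((389 + 3)*(147 - 213))/(5 + 0) = (392*(-66))/5 = -25872*1/5 = -25872/5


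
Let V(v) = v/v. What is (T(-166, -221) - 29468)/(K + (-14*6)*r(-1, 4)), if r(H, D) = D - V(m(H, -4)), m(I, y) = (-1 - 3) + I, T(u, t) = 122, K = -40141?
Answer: 29346/40393 ≈ 0.72651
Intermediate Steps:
m(I, y) = -4 + I
V(v) = 1
r(H, D) = -1 + D (r(H, D) = D - 1*1 = D - 1 = -1 + D)
(T(-166, -221) - 29468)/(K + (-14*6)*r(-1, 4)) = (122 - 29468)/(-40141 + (-14*6)*(-1 + 4)) = -29346/(-40141 - 84*3) = -29346/(-40141 - 252) = -29346/(-40393) = -29346*(-1/40393) = 29346/40393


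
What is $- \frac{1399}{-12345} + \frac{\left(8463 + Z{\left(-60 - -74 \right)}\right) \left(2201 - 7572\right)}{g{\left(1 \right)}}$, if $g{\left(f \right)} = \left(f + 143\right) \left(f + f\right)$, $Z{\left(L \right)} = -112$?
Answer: $- \frac{184570870111}{1185120} \approx -1.5574 \cdot 10^{5}$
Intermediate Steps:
$g{\left(f \right)} = 2 f \left(143 + f\right)$ ($g{\left(f \right)} = \left(143 + f\right) 2 f = 2 f \left(143 + f\right)$)
$- \frac{1399}{-12345} + \frac{\left(8463 + Z{\left(-60 - -74 \right)}\right) \left(2201 - 7572\right)}{g{\left(1 \right)}} = - \frac{1399}{-12345} + \frac{\left(8463 - 112\right) \left(2201 - 7572\right)}{2 \cdot 1 \left(143 + 1\right)} = \left(-1399\right) \left(- \frac{1}{12345}\right) + \frac{8351 \left(-5371\right)}{2 \cdot 1 \cdot 144} = \frac{1399}{12345} - \frac{44853221}{288} = - \frac{184570870111}{1185120}$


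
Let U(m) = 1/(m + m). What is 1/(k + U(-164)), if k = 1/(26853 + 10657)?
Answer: -6151640/18591 ≈ -330.89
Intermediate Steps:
U(m) = 1/(2*m)
k = 1/37510 ≈ 2.6660e-5
1/(k + U(-164)) = 1/(1/37510 + (1/2)/(-164)) = 1/(1/37510 + (1/2)*(-1/164)) = 1/(1/37510 - 1/328) = 1/(-18591/6151640) = -6151640/18591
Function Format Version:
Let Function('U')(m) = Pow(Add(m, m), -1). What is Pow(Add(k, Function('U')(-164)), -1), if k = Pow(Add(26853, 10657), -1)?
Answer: Rational(-6151640, 18591) ≈ -330.89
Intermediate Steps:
Function('U')(m) = Mul(Rational(1, 2), Pow(m, -1)) (Function('U')(m) = Pow(Mul(2, m), -1) = Mul(Rational(1, 2), Pow(m, -1)))
k = Rational(1, 37510) (k = Pow(37510, -1) = Rational(1, 37510) ≈ 2.6660e-5)
Pow(Add(k, Function('U')(-164)), -1) = Pow(Add(Rational(1, 37510), Mul(Rational(1, 2), Pow(-164, -1))), -1) = Pow(Add(Rational(1, 37510), Mul(Rational(1, 2), Rational(-1, 164))), -1) = Pow(Add(Rational(1, 37510), Rational(-1, 328)), -1) = Pow(Rational(-18591, 6151640), -1) = Rational(-6151640, 18591)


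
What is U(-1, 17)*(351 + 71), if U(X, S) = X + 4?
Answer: 1266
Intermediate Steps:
U(X, S) = 4 + X
U(-1, 17)*(351 + 71) = (4 - 1)*(351 + 71) = 3*422 = 1266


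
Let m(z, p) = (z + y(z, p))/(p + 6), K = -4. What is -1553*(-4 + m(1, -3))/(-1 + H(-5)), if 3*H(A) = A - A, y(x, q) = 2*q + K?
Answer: -10871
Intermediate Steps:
y(x, q) = -4 + 2*q (y(x, q) = 2*q - 4 = -4 + 2*q)
H(A) = 0 (H(A) = (A - A)/3 = (⅓)*0 = 0)
m(z, p) = (-4 + z + 2*p)/(6 + p) (m(z, p) = (z + (-4 + 2*p))/(p + 6) = (-4 + z + 2*p)/(6 + p))
-1553*(-4 + m(1, -3))/(-1 + H(-5)) = -1553*(-4 + (-4 + 1 + 2*(-3))/(6 - 3))/(-1 + 0) = -1553*(-4 + (-4 + 1 - 6)/3)/(-1) = -1553*(-4 + (⅓)*(-9))*(-1) = -1553*(-4 - 3)*(-1) = -(-10871)*(-1) = -1553*7 = -10871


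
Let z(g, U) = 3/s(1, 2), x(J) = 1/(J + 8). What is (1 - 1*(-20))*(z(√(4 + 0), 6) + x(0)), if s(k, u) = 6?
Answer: 105/8 ≈ 13.125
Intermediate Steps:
x(J) = 1/(8 + J)
z(g, U) = ½ (z(g, U) = 3/6 = 3*(⅙) = ½)
(1 - 1*(-20))*(z(√(4 + 0), 6) + x(0)) = (1 - 1*(-20))*(½ + 1/(8 + 0)) = (1 + 20)*(½ + 1/8) = 21*(½ + ⅛) = 21*(5/8) = 105/8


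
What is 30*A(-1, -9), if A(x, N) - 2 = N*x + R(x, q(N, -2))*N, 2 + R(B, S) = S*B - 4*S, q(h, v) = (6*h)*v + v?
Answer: 143970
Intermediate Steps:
q(h, v) = v + 6*h*v (q(h, v) = 6*h*v + v = v + 6*h*v)
R(B, S) = -2 - 4*S + B*S (R(B, S) = -2 + (S*B - 4*S) = -2 + (B*S - 4*S) = -2 + (-4*S + B*S) = -2 - 4*S + B*S)
A(x, N) = 2 + N*x + N*(6 + 48*N + x*(-2 - 12*N)) (A(x, N) = 2 + (N*x + (-2 - (-8)*(1 + 6*N) + x*(-2*(1 + 6*N)))*N) = 2 + (N*x + (-2 - 4*(-2 - 12*N) + x*(-2 - 12*N))*N) = 2 + (N*x + (-2 + (8 + 48*N) + x*(-2 - 12*N))*N) = 2 + (N*x + (6 + 48*N + x*(-2 - 12*N))*N) = 2 + (N*x + N*(6 + 48*N + x*(-2 - 12*N))) = 2 + N*x + N*(6 + 48*N + x*(-2 - 12*N)))
30*A(-1, -9) = 30*(2 + 6*(-9) + 48*(-9)² - 1*(-9)*(-1) - 12*(-1)*(-9)²) = 30*(2 - 54 + 48*81 - 9 - 12*(-1)*81) = 30*(2 - 54 + 3888 - 9 + 972) = 30*4799 = 143970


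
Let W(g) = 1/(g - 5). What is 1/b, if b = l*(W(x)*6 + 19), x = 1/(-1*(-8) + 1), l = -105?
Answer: -22/41055 ≈ -0.00053587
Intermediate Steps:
x = ⅑ (x = 1/(8 + 1) = 1/9 = ⅑ ≈ 0.11111)
W(g) = 1/(-5 + g)
b = -41055/22 (b = -105*(6/(-5 + ⅑) + 19) = -105*(6/(-44/9) + 19) = -105*(-9/44*6 + 19) = -105*(-27/22 + 19) = -105*391/22 = -41055/22 ≈ -1866.1)
1/b = 1/(-41055/22) = -22/41055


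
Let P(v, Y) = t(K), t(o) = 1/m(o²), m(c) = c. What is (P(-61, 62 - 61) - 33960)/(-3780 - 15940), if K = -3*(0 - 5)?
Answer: 7640999/4437000 ≈ 1.7221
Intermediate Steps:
K = 15 (K = -3*(-5) = 15)
t(o) = o⁻² (t(o) = 1/(o²) = o⁻²)
P(v, Y) = 1/225 (P(v, Y) = 15⁻² = 1/225)
(P(-61, 62 - 61) - 33960)/(-3780 - 15940) = (1/225 - 33960)/(-3780 - 15940) = -7640999/225/(-19720) = -7640999/225*(-1/19720) = 7640999/4437000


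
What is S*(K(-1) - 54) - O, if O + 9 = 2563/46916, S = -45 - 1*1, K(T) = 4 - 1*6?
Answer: 121275297/46916 ≈ 2584.9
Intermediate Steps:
K(T) = -2 (K(T) = 4 - 6 = -2)
S = -46 (S = -45 - 1 = -46)
O = -419681/46916 (O = -9 + 2563/46916 = -419681/46916 ≈ -8.9454)
S*(K(-1) - 54) - O = -46*(-2 - 54) - 1*(-419681/46916) = -46*(-56) + 419681/46916 = 2576 + 419681/46916 = 121275297/46916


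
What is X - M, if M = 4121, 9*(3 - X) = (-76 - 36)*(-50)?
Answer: -42662/9 ≈ -4740.2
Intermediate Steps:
X = -5573/9 (X = 3 - (-76 - 36)*(-50)/9 = 3 - (-112)*(-50)/9 = 3 - ⅑*5600 = 3 - 5600/9 = -5573/9 ≈ -619.22)
X - M = -5573/9 - 1*4121 = -5573/9 - 4121 = -42662/9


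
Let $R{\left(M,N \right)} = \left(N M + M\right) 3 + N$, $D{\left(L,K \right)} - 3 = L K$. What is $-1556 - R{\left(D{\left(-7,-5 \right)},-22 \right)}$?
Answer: $860$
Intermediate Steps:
$D{\left(L,K \right)} = 3 + K L$ ($D{\left(L,K \right)} = 3 + L K = 3 + K L$)
$R{\left(M,N \right)} = N + 3 M + 3 M N$ ($R{\left(M,N \right)} = \left(M N + M\right) 3 + N = \left(M + M N\right) 3 + N = \left(3 M + 3 M N\right) + N = N + 3 M + 3 M N$)
$-1556 - R{\left(D{\left(-7,-5 \right)},-22 \right)} = -1556 - \left(-22 + 3 \left(3 - -35\right) + 3 \left(3 - -35\right) \left(-22\right)\right) = -1556 - \left(-22 + 3 \left(3 + 35\right) + 3 \left(3 + 35\right) \left(-22\right)\right) = -1556 - \left(-22 + 3 \cdot 38 + 3 \cdot 38 \left(-22\right)\right) = -1556 - \left(-22 + 114 - 2508\right) = -1556 - -2416 = -1556 + 2416 = 860$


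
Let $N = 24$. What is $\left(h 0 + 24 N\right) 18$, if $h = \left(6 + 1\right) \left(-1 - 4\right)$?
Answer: $10368$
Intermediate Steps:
$h = -35$ ($h = 7 \left(-5\right) = -35$)
$\left(h 0 + 24 N\right) 18 = \left(\left(-35\right) 0 + 24 \cdot 24\right) 18 = \left(0 + 576\right) 18 = 576 \cdot 18 = 10368$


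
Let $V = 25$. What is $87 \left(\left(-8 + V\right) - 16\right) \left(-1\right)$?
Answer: $-87$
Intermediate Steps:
$87 \left(\left(-8 + V\right) - 16\right) \left(-1\right) = 87 \left(\left(-8 + 25\right) - 16\right) \left(-1\right) = 87 \left(17 - 16\right) \left(-1\right) = 87 \cdot 1 \left(-1\right) = 87 \left(-1\right) = -87$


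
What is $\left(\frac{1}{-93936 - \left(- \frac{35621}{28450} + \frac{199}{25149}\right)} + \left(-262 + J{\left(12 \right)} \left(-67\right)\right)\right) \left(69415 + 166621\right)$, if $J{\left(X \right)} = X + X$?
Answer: $- \frac{29665328221136728675520}{67209289229821} \approx -4.4139 \cdot 10^{8}$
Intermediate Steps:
$J{\left(X \right)} = 2 X$
$\left(\frac{1}{-93936 - \left(- \frac{35621}{28450} + \frac{199}{25149}\right)} + \left(-262 + J{\left(12 \right)} \left(-67\right)\right)\right) \left(69415 + 166621\right) = \left(\frac{1}{-93936 - \left(- \frac{35621}{28450} + \frac{199}{25149}\right)} + \left(-262 + 2 \cdot 12 \left(-67\right)\right)\right) \left(69415 + 166621\right) = \left(\frac{1}{-93936 - - \frac{890170979}{715489050}} + \left(-262 + 24 \left(-67\right)\right)\right) 236036 = \left(\frac{1}{-93936 + \left(- \frac{199}{25149} + \frac{35621}{28450}\right)} - 1870\right) 236036 = \left(\frac{1}{-93936 + \frac{890170979}{715489050}} - 1870\right) 236036 = \left(\frac{1}{- \frac{67209289229821}{715489050}} - 1870\right) 236036 = \left(- \frac{715489050}{67209289229821} - 1870\right) 236036 = \left(- \frac{125681371575254320}{67209289229821}\right) 236036 = - \frac{29665328221136728675520}{67209289229821}$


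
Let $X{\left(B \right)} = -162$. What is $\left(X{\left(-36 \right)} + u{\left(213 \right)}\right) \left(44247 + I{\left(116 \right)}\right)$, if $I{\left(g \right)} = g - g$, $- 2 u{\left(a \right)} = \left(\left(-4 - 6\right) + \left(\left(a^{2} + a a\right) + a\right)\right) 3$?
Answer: $- \frac{12085935309}{2} \approx -6.043 \cdot 10^{9}$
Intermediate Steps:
$u{\left(a \right)} = 15 - 3 a^{2} - \frac{3 a}{2}$ ($u{\left(a \right)} = - \frac{\left(\left(-4 - 6\right) + \left(\left(a^{2} + a a\right) + a\right)\right) 3}{2} = - \frac{\left(\left(-4 - 6\right) + \left(\left(a^{2} + a^{2}\right) + a\right)\right) 3}{2} = - \frac{\left(-10 + \left(2 a^{2} + a\right)\right) 3}{2} = - \frac{\left(-10 + \left(a + 2 a^{2}\right)\right) 3}{2} = - \frac{\left(-10 + a + 2 a^{2}\right) 3}{2} = - \frac{-30 + 3 a + 6 a^{2}}{2} = 15 - 3 a^{2} - \frac{3 a}{2}$)
$I{\left(g \right)} = 0$
$\left(X{\left(-36 \right)} + u{\left(213 \right)}\right) \left(44247 + I{\left(116 \right)}\right) = \left(-162 - \left(\frac{609}{2} + 136107\right)\right) \left(44247 + 0\right) = \left(-162 - \frac{272823}{2}\right) 44247 = \left(- \frac{273147}{2}\right) 44247 = - \frac{12085935309}{2}$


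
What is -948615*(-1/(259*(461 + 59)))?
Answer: 189723/26936 ≈ 7.0435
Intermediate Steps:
-948615*(-1/(259*(461 + 59))) = -948615/((-520*259)) = -948615/((-1*134680)) = -948615/(-134680) = -948615*(-1/134680) = 189723/26936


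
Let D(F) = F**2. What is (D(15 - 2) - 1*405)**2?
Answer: 55696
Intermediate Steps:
(D(15 - 2) - 1*405)**2 = ((15 - 2)**2 - 1*405)**2 = (13**2 - 405)**2 = (169 - 405)**2 = (-236)**2 = 55696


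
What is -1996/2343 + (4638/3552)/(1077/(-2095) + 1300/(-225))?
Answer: -174329574901/164550614448 ≈ -1.0594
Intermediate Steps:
-1996/2343 + (4638/3552)/(1077/(-2095) + 1300/(-225)) = -1996*1/2343 + (4638*(1/3552))/(1077*(-1/2095) + 1300*(-1/225)) = -1996/2343 + 773/(592*(-1077/2095 - 52/9)) = -1996/2343 + 773/(592*(-118633/18855)) = -1996/2343 + (773/592)*(-18855/118633) = -1996/2343 - 14574915/70230736 = -174329574901/164550614448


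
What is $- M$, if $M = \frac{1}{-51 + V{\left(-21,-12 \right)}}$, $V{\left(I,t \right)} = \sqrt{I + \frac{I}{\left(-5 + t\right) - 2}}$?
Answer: $\frac{323}{16599} + \frac{i \sqrt{798}}{16599} \approx 0.019459 + 0.0017018 i$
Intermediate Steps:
$V{\left(I,t \right)} = \sqrt{I + \frac{I}{-7 + t}}$
$M = \frac{1}{-51 + \frac{3 i \sqrt{798}}{19}}$ ($M = \frac{1}{-51 + \sqrt{- \frac{21 \left(-6 - 12\right)}{-7 - 12}}} = \frac{1}{-51 + \sqrt{\left(-21\right) \frac{1}{-19} \left(-18\right)}} = \frac{1}{-51 + \sqrt{\left(-21\right) \left(- \frac{1}{19}\right) \left(-18\right)}} = \frac{1}{-51 + \sqrt{- \frac{378}{19}}} = \frac{1}{-51 + \frac{3 i \sqrt{798}}{19}} \approx -0.019459 - 0.0017018 i$)
$- M = - (- \frac{323}{16599} - \frac{i \sqrt{798}}{16599}) = \frac{323}{16599} + \frac{i \sqrt{798}}{16599}$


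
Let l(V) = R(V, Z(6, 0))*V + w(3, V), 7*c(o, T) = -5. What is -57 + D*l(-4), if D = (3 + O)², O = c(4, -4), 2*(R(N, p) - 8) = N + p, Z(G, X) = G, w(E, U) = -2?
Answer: -12521/49 ≈ -255.53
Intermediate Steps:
c(o, T) = -5/7 (c(o, T) = (⅐)*(-5) = -5/7)
R(N, p) = 8 + N/2 + p/2 (R(N, p) = 8 + (N + p)/2 = 8 + (N/2 + p/2) = 8 + N/2 + p/2)
O = -5/7 ≈ -0.71429
l(V) = -2 + V*(11 + V/2) (l(V) = (8 + V/2 + (½)*6)*V - 2 = (8 + V/2 + 3)*V - 2 = (11 + V/2)*V - 2 = V*(11 + V/2) - 2 = -2 + V*(11 + V/2))
D = 256/49 (D = (3 - 5/7)² = (16/7)² = 256/49 ≈ 5.2245)
-57 + D*l(-4) = -57 + 256*(-2 + (½)*(-4)*(22 - 4))/49 = -57 + 256*(-2 + (½)*(-4)*18)/49 = -57 + 256*(-2 - 36)/49 = -57 + (256/49)*(-38) = -57 - 9728/49 = -12521/49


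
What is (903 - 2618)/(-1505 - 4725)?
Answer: 49/178 ≈ 0.27528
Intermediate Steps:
(903 - 2618)/(-1505 - 4725) = -1715/(-6230) = -1715*(-1/6230) = 49/178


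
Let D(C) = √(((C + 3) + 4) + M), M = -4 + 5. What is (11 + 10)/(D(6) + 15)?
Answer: 315/211 - 21*√14/211 ≈ 1.1205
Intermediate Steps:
M = 1
D(C) = √(8 + C) (D(C) = √(((C + 3) + 4) + 1) = √(((3 + C) + 4) + 1) = √((7 + C) + 1) = √(8 + C))
(11 + 10)/(D(6) + 15) = (11 + 10)/(√(8 + 6) + 15) = 21/(√14 + 15) = 21/(15 + √14)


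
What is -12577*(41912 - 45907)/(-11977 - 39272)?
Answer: -50245115/51249 ≈ -980.41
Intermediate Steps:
-12577*(41912 - 45907)/(-11977 - 39272) = -12577/((-51249/(-3995))) = -12577/((-51249*(-1/3995))) = -12577/51249/3995 = -12577*3995/51249 = -50245115/51249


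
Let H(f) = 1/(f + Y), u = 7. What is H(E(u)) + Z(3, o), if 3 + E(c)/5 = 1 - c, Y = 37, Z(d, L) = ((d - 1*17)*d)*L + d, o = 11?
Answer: -3673/8 ≈ -459.13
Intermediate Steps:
Z(d, L) = d + L*d*(-17 + d) (Z(d, L) = ((d - 17)*d)*L + d = ((-17 + d)*d)*L + d = (d*(-17 + d))*L + d = L*d*(-17 + d) + d = d + L*d*(-17 + d))
E(c) = -10 - 5*c (E(c) = -15 + 5*(1 - c) = -15 + (5 - 5*c) = -10 - 5*c)
H(f) = 1/(37 + f) (H(f) = 1/(f + 37) = 1/(37 + f))
H(E(u)) + Z(3, o) = 1/(37 + (-10 - 5*7)) + 3*(1 - 17*11 + 11*3) = 1/(37 + (-10 - 35)) + 3*(1 - 187 + 33) = 1/(37 - 45) + 3*(-153) = 1/(-8) - 459 = -⅛ - 459 = -3673/8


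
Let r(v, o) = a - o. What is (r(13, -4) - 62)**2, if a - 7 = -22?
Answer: 5329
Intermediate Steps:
a = -15 (a = 7 - 22 = -15)
r(v, o) = -15 - o
(r(13, -4) - 62)**2 = ((-15 - 1*(-4)) - 62)**2 = ((-15 + 4) - 62)**2 = (-11 - 62)**2 = (-73)**2 = 5329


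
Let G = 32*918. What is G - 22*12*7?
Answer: 27528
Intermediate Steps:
G = 29376
G - 22*12*7 = 29376 - 22*12*7 = 29376 - 264*7 = 29376 - 1*1848 = 29376 - 1848 = 27528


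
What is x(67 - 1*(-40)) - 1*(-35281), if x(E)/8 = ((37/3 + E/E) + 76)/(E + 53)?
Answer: 529282/15 ≈ 35285.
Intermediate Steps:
x(E) = 2144/(3*(53 + E)) (x(E) = 8*(((37/3 + E/E) + 76)/(E + 53)) = 8*(((37*(1/3) + 1) + 76)/(53 + E)) = 8*(((37/3 + 1) + 76)/(53 + E)) = 8*((40/3 + 76)/(53 + E)) = 8*(268/(3*(53 + E))) = 2144/(3*(53 + E)))
x(67 - 1*(-40)) - 1*(-35281) = 2144/(3*(53 + (67 - 1*(-40)))) - 1*(-35281) = 2144/(3*(53 + (67 + 40))) + 35281 = 2144/(3*(53 + 107)) + 35281 = (2144/3)/160 + 35281 = (2144/3)*(1/160) + 35281 = 67/15 + 35281 = 529282/15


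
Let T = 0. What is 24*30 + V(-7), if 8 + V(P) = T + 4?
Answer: 716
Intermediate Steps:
V(P) = -4 (V(P) = -8 + (0 + 4) = -8 + 4 = -4)
24*30 + V(-7) = 24*30 - 4 = 720 - 4 = 716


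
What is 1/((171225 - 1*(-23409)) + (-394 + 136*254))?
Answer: 1/228784 ≈ 4.3709e-6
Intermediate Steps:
1/((171225 - 1*(-23409)) + (-394 + 136*254)) = 1/((171225 + 23409) + (-394 + 34544)) = 1/(194634 + 34150) = 1/228784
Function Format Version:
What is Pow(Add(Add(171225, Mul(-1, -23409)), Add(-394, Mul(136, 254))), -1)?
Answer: Rational(1, 228784) ≈ 4.3709e-6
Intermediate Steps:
Pow(Add(Add(171225, Mul(-1, -23409)), Add(-394, Mul(136, 254))), -1) = Pow(Add(Add(171225, 23409), Add(-394, 34544)), -1) = Pow(Add(194634, 34150), -1) = Pow(228784, -1) = Rational(1, 228784)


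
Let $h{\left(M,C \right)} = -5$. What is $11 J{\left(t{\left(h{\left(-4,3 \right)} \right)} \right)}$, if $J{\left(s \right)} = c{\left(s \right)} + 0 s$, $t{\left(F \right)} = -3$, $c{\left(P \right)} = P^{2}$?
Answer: $99$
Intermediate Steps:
$J{\left(s \right)} = s^{2}$ ($J{\left(s \right)} = s^{2} + 0 s = s^{2} + 0 = s^{2}$)
$11 J{\left(t{\left(h{\left(-4,3 \right)} \right)} \right)} = 11 \left(-3\right)^{2} = 11 \cdot 9 = 99$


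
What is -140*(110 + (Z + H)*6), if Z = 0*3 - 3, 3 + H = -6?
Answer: -5320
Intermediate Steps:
H = -9 (H = -3 - 6 = -9)
Z = -3 (Z = 0 - 3 = -3)
-140*(110 + (Z + H)*6) = -140*(110 + (-3 - 9)*6) = -140*(110 - 12*6) = -140*(110 - 72) = -140*38 = -5320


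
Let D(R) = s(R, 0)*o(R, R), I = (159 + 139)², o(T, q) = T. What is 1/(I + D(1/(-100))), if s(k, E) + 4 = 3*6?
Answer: 50/4440193 ≈ 1.1261e-5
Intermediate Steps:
s(k, E) = 14 (s(k, E) = -4 + 3*6 = -4 + 18 = 14)
I = 88804 (I = 298² = 88804)
D(R) = 14*R
1/(I + D(1/(-100))) = 1/(88804 + 14/(-100)) = 1/(88804 + 14*(-1/100)) = 1/(88804 - 7/50) = 1/(4440193/50) = 50/4440193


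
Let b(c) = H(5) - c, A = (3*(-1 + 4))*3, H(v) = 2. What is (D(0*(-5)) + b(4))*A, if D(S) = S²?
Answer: -54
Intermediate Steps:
A = 27 (A = (3*3)*3 = 9*3 = 27)
b(c) = 2 - c
(D(0*(-5)) + b(4))*A = ((0*(-5))² + (2 - 1*4))*27 = (0² + (2 - 4))*27 = (0 - 2)*27 = -2*27 = -54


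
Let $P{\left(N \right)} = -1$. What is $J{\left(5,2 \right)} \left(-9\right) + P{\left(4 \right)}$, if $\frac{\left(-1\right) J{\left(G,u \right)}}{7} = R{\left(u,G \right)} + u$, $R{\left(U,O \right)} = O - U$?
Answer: $314$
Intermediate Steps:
$J{\left(G,u \right)} = - 7 G$ ($J{\left(G,u \right)} = - 7 \left(\left(G - u\right) + u\right) = - 7 G$)
$J{\left(5,2 \right)} \left(-9\right) + P{\left(4 \right)} = \left(-7\right) 5 \left(-9\right) - 1 = \left(-35\right) \left(-9\right) - 1 = 315 - 1 = 314$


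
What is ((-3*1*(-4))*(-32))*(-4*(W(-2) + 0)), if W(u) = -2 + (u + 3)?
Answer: -1536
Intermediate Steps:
W(u) = 1 + u (W(u) = -2 + (3 + u) = 1 + u)
((-3*1*(-4))*(-32))*(-4*(W(-2) + 0)) = ((-3*1*(-4))*(-32))*(-4*((1 - 2) + 0)) = (-3*(-4)*(-32))*(-4*(-1 + 0)) = (12*(-32))*(-4*(-1)) = -384*4 = -1536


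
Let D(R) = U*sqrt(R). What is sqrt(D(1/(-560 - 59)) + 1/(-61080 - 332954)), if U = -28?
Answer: sqrt(-150978461474 - 2691014730979792*I*sqrt(619))/243907046 ≈ 0.75014 - 0.75014*I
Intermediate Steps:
D(R) = -28*sqrt(R)
sqrt(D(1/(-560 - 59)) + 1/(-61080 - 332954)) = sqrt(-28*I*sqrt(619)/619 + 1/(-61080 - 332954)) = sqrt(-28*I*sqrt(619)/619 + 1/(-394034)) = sqrt(-28*I*sqrt(619)/619 - 1/394034) = sqrt(-1/394034 - 28*I*sqrt(619)/619)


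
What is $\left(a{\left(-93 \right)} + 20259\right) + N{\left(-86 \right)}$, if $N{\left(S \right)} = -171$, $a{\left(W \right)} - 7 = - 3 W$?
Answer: $20374$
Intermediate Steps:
$a{\left(W \right)} = 7 - 3 W$
$\left(a{\left(-93 \right)} + 20259\right) + N{\left(-86 \right)} = \left(\left(7 - -279\right) + 20259\right) - 171 = \left(\left(7 + 279\right) + 20259\right) - 171 = \left(286 + 20259\right) - 171 = 20545 - 171 = 20374$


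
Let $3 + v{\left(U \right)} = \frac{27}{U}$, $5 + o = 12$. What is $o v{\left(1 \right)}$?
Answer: $168$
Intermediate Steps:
$o = 7$ ($o = -5 + 12 = 7$)
$v{\left(U \right)} = -3 + \frac{27}{U}$
$o v{\left(1 \right)} = 7 \left(-3 + \frac{27}{1}\right) = 7 \left(-3 + 27 \cdot 1\right) = 7 \left(-3 + 27\right) = 7 \cdot 24 = 168$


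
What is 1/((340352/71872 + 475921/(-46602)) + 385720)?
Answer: 52334046/20186001593273 ≈ 2.5926e-6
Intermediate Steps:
1/((340352/71872 + 475921/(-46602)) + 385720) = 1/((340352*(1/71872) + 475921*(-1/46602)) + 385720) = 1/((5318/1123 - 475921/46602) + 385720) = 1/(-286629847/52334046 + 385720) = 1/(20186001593273/52334046) = 52334046/20186001593273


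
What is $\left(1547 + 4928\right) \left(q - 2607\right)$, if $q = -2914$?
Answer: $-35748475$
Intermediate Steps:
$\left(1547 + 4928\right) \left(q - 2607\right) = \left(1547 + 4928\right) \left(-2914 - 2607\right) = 6475 \left(-5521\right) = -35748475$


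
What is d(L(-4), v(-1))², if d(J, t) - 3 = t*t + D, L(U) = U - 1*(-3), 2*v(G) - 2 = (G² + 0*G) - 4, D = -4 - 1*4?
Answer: 361/16 ≈ 22.563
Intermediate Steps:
D = -8 (D = -4 - 4 = -8)
v(G) = -1 + G²/2 (v(G) = 1 + ((G² + 0*G) - 4)/2 = 1 + ((G² + 0) - 4)/2 = 1 + (G² - 4)/2 = 1 + (-4 + G²)/2 = 1 + (-2 + G²/2) = -1 + G²/2)
L(U) = 3 + U (L(U) = U + 3 = 3 + U)
d(J, t) = -5 + t² (d(J, t) = 3 + (t*t - 8) = 3 + (t² - 8) = 3 + (-8 + t²) = -5 + t²)
d(L(-4), v(-1))² = (-5 + (-1 + (½)*(-1)²)²)² = (-5 + (-1 + (½)*1)²)² = (-5 + (-1 + ½)²)² = (-5 + (-½)²)² = (-5 + ¼)² = (-19/4)² = 361/16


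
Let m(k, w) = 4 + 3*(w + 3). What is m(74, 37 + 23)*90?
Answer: 17370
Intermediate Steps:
m(k, w) = 13 + 3*w (m(k, w) = 4 + 3*(3 + w) = 4 + (9 + 3*w) = 13 + 3*w)
m(74, 37 + 23)*90 = (13 + 3*(37 + 23))*90 = (13 + 3*60)*90 = (13 + 180)*90 = 193*90 = 17370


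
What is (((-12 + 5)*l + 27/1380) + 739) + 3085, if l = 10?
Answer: 1726849/460 ≈ 3754.0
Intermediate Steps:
(((-12 + 5)*l + 27/1380) + 739) + 3085 = (((-12 + 5)*10 + 27/1380) + 739) + 3085 = ((-7*10 + 27*(1/1380)) + 739) + 3085 = ((-70 + 9/460) + 739) + 3085 = (-32191/460 + 739) + 3085 = 307749/460 + 3085 = 1726849/460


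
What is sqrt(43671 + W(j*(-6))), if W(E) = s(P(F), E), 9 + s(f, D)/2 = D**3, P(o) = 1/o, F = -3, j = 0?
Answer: sqrt(43653) ≈ 208.93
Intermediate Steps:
P(o) = 1/o
s(f, D) = -18 + 2*D**3
W(E) = -18 + 2*E**3
sqrt(43671 + W(j*(-6))) = sqrt(43671 + (-18 + 2*(0*(-6))**3)) = sqrt(43671 + (-18 + 2*0**3)) = sqrt(43671 + (-18 + 2*0)) = sqrt(43671 + (-18 + 0)) = sqrt(43671 - 18) = sqrt(43653)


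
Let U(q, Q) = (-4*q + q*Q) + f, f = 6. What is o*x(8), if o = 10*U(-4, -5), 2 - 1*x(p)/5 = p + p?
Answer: -29400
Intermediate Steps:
x(p) = 10 - 10*p (x(p) = 10 - 5*(p + p) = 10 - 10*p)
U(q, Q) = 6 - 4*q + Q*q (U(q, Q) = (-4*q + q*Q) + 6 = (-4*q + Q*q) + 6 = 6 - 4*q + Q*q)
o = 420 (o = 10*(6 - 4*(-4) - 5*(-4)) = 10*(6 + 16 + 20) = 10*42 = 420)
o*x(8) = 420*(10 - 10*8) = 420*(10 - 80) = 420*(-70) = -29400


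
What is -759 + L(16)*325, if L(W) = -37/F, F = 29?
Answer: -34036/29 ≈ -1173.7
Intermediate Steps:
L(W) = -37/29
-759 + L(16)*325 = -759 - 37/29*325 = -759 - 12025/29 = -34036/29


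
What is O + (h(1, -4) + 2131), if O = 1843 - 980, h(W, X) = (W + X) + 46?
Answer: 3037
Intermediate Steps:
h(W, X) = 46 + W + X
O = 863
O + (h(1, -4) + 2131) = 863 + ((46 + 1 - 4) + 2131) = 863 + (43 + 2131) = 863 + 2174 = 3037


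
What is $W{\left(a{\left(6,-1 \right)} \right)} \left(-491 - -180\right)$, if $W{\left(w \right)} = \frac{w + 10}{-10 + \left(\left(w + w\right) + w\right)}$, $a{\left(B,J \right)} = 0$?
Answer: $311$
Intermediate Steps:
$W{\left(w \right)} = \frac{10 + w}{-10 + 3 w}$ ($W{\left(w \right)} = \frac{10 + w}{-10 + \left(2 w + w\right)} = \frac{10 + w}{-10 + 3 w}$)
$W{\left(a{\left(6,-1 \right)} \right)} \left(-491 - -180\right) = \frac{10 + 0}{-10 + 3 \cdot 0} \left(-491 - -180\right) = \frac{1}{-10 + 0} \cdot 10 \left(-491 + 180\right) = \frac{1}{-10} \cdot 10 \left(-311\right) = \left(- \frac{1}{10}\right) 10 \left(-311\right) = \left(-1\right) \left(-311\right) = 311$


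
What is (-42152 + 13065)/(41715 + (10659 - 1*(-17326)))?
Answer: -1711/4100 ≈ -0.41732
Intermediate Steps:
(-42152 + 13065)/(41715 + (10659 - 1*(-17326))) = -29087/(41715 + (10659 + 17326)) = -29087/(41715 + 27985) = -29087/69700 = -29087*1/69700 = -1711/4100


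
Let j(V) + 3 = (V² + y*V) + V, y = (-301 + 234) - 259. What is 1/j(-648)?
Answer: 1/630501 ≈ 1.5860e-6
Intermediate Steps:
y = -326 (y = -67 - 259 = -326)
j(V) = -3 + V² - 325*V (j(V) = -3 + ((V² - 326*V) + V) = -3 + (V² - 325*V) = -3 + V² - 325*V)
1/j(-648) = 1/(-3 + (-648)² - 325*(-648)) = 1/(-3 + 419904 + 210600) = 1/630501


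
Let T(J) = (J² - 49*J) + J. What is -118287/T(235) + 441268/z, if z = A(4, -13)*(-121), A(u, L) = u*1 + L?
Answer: 1751155247/4350555 ≈ 402.51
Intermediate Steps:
A(u, L) = L + u (A(u, L) = u + L = L + u)
T(J) = J² - 48*J
z = 1089 (z = (-13 + 4)*(-121) = -9*(-121) = 1089)
-118287/T(235) + 441268/z = -118287*1/(235*(-48 + 235)) + 441268/1089 = -118287/(235*187) + 441268*(1/1089) = -118287/43945 + 441268/1089 = 1751155247/4350555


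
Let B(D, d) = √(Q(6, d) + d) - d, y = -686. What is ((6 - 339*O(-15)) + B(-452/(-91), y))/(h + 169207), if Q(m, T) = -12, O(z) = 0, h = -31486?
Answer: 692/137721 + I*√698/137721 ≈ 0.0050246 + 0.00019183*I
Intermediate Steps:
B(D, d) = √(-12 + d) - d
((6 - 339*O(-15)) + B(-452/(-91), y))/(h + 169207) = ((6 - 339*0) + (√(-12 - 686) - 1*(-686)))/(-31486 + 169207) = ((6 + 0) + (√(-698) + 686))/137721 = (6 + (I*√698 + 686))*(1/137721) = (6 + (686 + I*√698))*(1/137721) = (692 + I*√698)*(1/137721) = 692/137721 + I*√698/137721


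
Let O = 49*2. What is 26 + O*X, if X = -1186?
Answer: -116202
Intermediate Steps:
O = 98
26 + O*X = 26 + 98*(-1186) = 26 - 116228 = -116202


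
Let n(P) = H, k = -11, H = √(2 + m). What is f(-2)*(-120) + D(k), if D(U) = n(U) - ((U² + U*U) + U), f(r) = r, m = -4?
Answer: 9 + I*√2 ≈ 9.0 + 1.4142*I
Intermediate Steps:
H = I*√2 (H = √(2 - 4) = √(-2) = I*√2 ≈ 1.4142*I)
n(P) = I*√2
D(U) = -U - 2*U² + I*√2 (D(U) = I*√2 - ((U² + U*U) + U) = I*√2 - ((U² + U²) + U) = I*√2 - (2*U² + U) = I*√2 - (U + 2*U²) = I*√2 + (-U - 2*U²) = -U - 2*U² + I*√2)
f(-2)*(-120) + D(k) = -2*(-120) + (-1*(-11) - 2*(-11)² + I*√2) = 240 + (11 - 2*121 + I*√2) = 240 + (11 - 242 + I*√2) = 240 + (-231 + I*√2) = 9 + I*√2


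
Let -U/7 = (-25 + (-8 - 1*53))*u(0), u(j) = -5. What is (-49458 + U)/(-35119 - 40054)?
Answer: 52468/75173 ≈ 0.69796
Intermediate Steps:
U = -3010 (U = -7*(-25 + (-8 - 1*53))*(-5) = -7*(-25 + (-8 - 53))*(-5) = -7*(-25 - 61)*(-5) = -(-602)*(-5) = -7*430 = -3010)
(-49458 + U)/(-35119 - 40054) = (-49458 - 3010)/(-35119 - 40054) = -52468/(-75173) = -52468*(-1/75173) = 52468/75173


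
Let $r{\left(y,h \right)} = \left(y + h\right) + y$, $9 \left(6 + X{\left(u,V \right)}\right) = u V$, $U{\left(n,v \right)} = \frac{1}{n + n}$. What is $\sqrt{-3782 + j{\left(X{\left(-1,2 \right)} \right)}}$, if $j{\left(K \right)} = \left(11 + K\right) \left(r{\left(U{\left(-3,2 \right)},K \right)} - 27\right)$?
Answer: $\frac{4 i \sqrt{19958}}{9} \approx 62.788 i$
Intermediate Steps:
$U{\left(n,v \right)} = \frac{1}{2 n}$
$X{\left(u,V \right)} = -6 + \frac{V u}{9}$ ($X{\left(u,V \right)} = -6 + \frac{u V}{9} = -6 + \frac{V u}{9}$)
$r{\left(y,h \right)} = h + 2 y$ ($r{\left(y,h \right)} = \left(h + y\right) + y = h + 2 y$)
$j{\left(K \right)} = \left(11 + K\right) \left(- \frac{82}{3} + K\right)$ ($j{\left(K \right)} = \left(11 + K\right) \left(\left(K + 2 \frac{1}{2 \left(-3\right)}\right) - 27\right) = \left(11 + K\right) \left(\left(K + 2 \cdot \frac{1}{2} \left(- \frac{1}{3}\right)\right) - 27\right) = \left(11 + K\right) \left(\left(K + 2 \left(- \frac{1}{6}\right)\right) - 27\right) = \left(11 + K\right) \left(\left(K - \frac{1}{3}\right) - 27\right) = \left(11 + K\right) \left(\left(- \frac{1}{3} + K\right) - 27\right) = \left(11 + K\right) \left(- \frac{82}{3} + K\right)$)
$\sqrt{-3782 + j{\left(X{\left(-1,2 \right)} \right)}} = \sqrt{-3782 - \left(\frac{902}{3} - \left(-6 + \frac{1}{9} \cdot 2 \left(-1\right)\right)^{2} + \frac{49 \left(-6 + \frac{1}{9} \cdot 2 \left(-1\right)\right)}{3}\right)} = \sqrt{-3782 - \left(\frac{902}{3} - \left(-6 - \frac{2}{9}\right)^{2} + \frac{49 \left(-6 - \frac{2}{9}\right)}{3}\right)} = \sqrt{-3782 - \left(\frac{5374}{27} - \frac{3136}{81}\right)} = \sqrt{-3782 + \left(- \frac{902}{3} + \frac{3136}{81} + \frac{2744}{27}\right)} = \sqrt{-3782 - \frac{12986}{81}} = \sqrt{- \frac{319328}{81}} = \frac{4 i \sqrt{19958}}{9}$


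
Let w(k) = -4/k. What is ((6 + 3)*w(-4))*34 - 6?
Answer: 300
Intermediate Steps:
((6 + 3)*w(-4))*34 - 6 = ((6 + 3)*(-4/(-4)))*34 - 6 = (9*(-4*(-¼)))*34 - 6 = (9*1)*34 - 6 = 9*34 - 6 = 306 - 6 = 300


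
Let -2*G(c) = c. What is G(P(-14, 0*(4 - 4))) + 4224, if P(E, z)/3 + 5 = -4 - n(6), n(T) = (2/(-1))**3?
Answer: 8451/2 ≈ 4225.5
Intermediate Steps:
n(T) = -8 (n(T) = (2*(-1))**3 = (-2)**3 = -8)
P(E, z) = -3 (P(E, z) = -15 + 3*(-4 - 1*(-8)) = -15 + 3*(-4 + 8) = -15 + 3*4 = -15 + 12 = -3)
G(c) = -c/2
G(P(-14, 0*(4 - 4))) + 4224 = -1/2*(-3) + 4224 = 3/2 + 4224 = 8451/2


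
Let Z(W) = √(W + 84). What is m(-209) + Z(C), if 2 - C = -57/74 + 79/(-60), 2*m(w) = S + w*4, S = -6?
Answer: -421 + √108531915/1110 ≈ -411.61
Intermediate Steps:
m(w) = -3 + 2*w (m(w) = (-6 + w*4)/2 = (-6 + 4*w)/2 = -3 + 2*w)
C = 9073/2220 (C = 2 - (-57/74 + 79/(-60)) = 2 - (-57*1/74 + 79*(-1/60)) = 2 - (-57/74 - 79/60) = 2 - 1*(-4633/2220) = 2 + 4633/2220 = 9073/2220 ≈ 4.0869)
Z(W) = √(84 + W)
m(-209) + Z(C) = (-3 + 2*(-209)) + √(84 + 9073/2220) = (-3 - 418) + √(195553/2220) = -421 + √108531915/1110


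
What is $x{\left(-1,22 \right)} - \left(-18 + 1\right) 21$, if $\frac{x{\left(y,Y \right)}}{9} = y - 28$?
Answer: $96$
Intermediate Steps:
$x{\left(y,Y \right)} = -252 + 9 y$ ($x{\left(y,Y \right)} = 9 \left(y - 28\right) = 9 \left(-28 + y\right) = -252 + 9 y$)
$x{\left(-1,22 \right)} - \left(-18 + 1\right) 21 = \left(-252 + 9 \left(-1\right)\right) - \left(-18 + 1\right) 21 = \left(-252 - 9\right) - \left(-17\right) 21 = -261 - -357 = -261 + 357 = 96$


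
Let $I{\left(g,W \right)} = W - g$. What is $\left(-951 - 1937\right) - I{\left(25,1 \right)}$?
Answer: $-2864$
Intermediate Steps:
$\left(-951 - 1937\right) - I{\left(25,1 \right)} = \left(-951 - 1937\right) - \left(1 - 25\right) = -2888 - -24 = -2888 + 24 = -2864$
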